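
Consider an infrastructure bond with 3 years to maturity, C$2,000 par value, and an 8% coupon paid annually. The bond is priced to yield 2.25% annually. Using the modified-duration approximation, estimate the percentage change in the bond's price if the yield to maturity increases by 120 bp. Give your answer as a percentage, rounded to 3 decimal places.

Periodic yield y = 0.0225. Modified duration first:
  t   CF        PV=CF/(1+0.0225)^t    t·PV
  1       160.00       156.4792       156.4792
  2       160.00       153.0359       306.0718
  3     2,160.00     2,020.5230     6,061.5690
  Σ                  2,330.0381     6,524.1201
P = 2,330.0381; D_Mac = 2.80001 yrs; D_mod = 2.80001/(1+0.0225) = 2.73839 yrs.
ΔP/P ≈ -D_mod · Δy = -2.73839 × (+0.012) = -0.032861 = -3.2861%.

-3.286%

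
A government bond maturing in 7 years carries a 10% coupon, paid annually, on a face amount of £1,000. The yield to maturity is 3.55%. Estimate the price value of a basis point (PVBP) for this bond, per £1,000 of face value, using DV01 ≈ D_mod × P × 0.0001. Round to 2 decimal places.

£0.76

Periodic yield y = 0.0355.
  t   CF        PV=CF/(1+0.0355)^t    t·PV
  1       100.00        96.5717        96.5717
  2       100.00        93.2609       186.5219
  3       100.00        90.0637       270.1910
  4       100.00        86.9760       347.9041
  5       100.00        83.9942       419.9712
  6       100.00        81.1147       486.6880
  7     1,100.00       861.6720     6,031.7037
  Σ                  1,393.6532     7,839.5517
P = 1,393.6532; D_Mac = 5.62518 yrs; D_mod = 5.43233 yrs.
DV01 ≈ 5.43233 × 1,393.6532 × 0.0001 = 0.757079.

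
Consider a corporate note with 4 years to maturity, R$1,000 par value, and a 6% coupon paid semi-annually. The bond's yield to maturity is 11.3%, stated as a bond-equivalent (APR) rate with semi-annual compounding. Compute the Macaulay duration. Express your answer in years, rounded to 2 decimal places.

Periodic yield y = 0.0565. Discount each cash flow and weight by its period:
  t   CF        PV=CF/(1+0.0565)^t    t·PV
  1        30.00        28.3956        28.3956
  2        30.00        26.8771        53.7542
  3        30.00        25.4397        76.3192
  4        30.00        24.0793        96.3171
  5        30.00        22.7915       113.9577
  6        30.00        21.5727       129.4361
  7        30.00        20.4190       142.9331
  8     1,030.00       663.5616     5,308.4924
  Σ                    833.1365     5,949.6055
Price P = Σ PV = 833.1365.
Macaulay duration = Σ(t·PV) / P = 5,949.6055 / 833.1365 = 7.14121 half-year periods.
In years: 7.14121 / 2 = 3.57061 years.

3.57 years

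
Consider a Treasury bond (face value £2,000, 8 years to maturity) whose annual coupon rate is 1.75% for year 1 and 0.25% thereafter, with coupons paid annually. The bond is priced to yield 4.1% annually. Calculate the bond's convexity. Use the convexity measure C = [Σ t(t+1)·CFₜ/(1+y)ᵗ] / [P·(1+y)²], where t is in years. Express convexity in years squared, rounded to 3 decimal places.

64.308

With y = 0.041:
  t   CF        PV=CF/(1+0.041)^t    t·PV        t(t+1)·PV
  1        35.00        33.6215        33.6215          67.2430
  2         5.00         4.6139         9.2278          27.6834
  3         5.00         4.4322        13.2966          53.1862
  4         5.00         4.2576        17.0305          85.1524
  5         5.00         4.0899        20.4497         122.6980
  6         5.00         3.9289        23.5731         165.0118
  7         5.00         3.7741        26.4188         211.3503
  8     2,005.00     1,453.8130    11,630.5038     104,674.5343
  Σ                  1,512.5311    11,774.1217     105,406.8595
P = 1,512.5311.
Convexity = Σ t(t+1)·PV / [P·(1+y)²] = 105,406.8595 / (1,512.5311 × 1.083681) = 64.30772.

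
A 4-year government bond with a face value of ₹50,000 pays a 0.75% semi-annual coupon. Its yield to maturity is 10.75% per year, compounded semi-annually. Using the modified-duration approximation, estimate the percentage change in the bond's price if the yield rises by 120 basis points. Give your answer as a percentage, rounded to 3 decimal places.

-4.480%

Periodic yield y = 0.05375. Modified duration first:
  t   CF        PV=CF/(1+0.05375)^t    t·PV
  1       187.50       177.9359       177.9359
  2       187.50       168.8597       337.7195
  3       187.50       160.2465       480.7395
  4       187.50       152.0726       608.2903
  5       187.50       144.3156       721.5781
  6       187.50       136.9543       821.7259
  7       187.50       129.9685       909.7796
  8    50,187.50    33,013.7503   264,110.0020
  Σ                 34,084.1035   268,167.7709
P = 34,084.1035; D_Mac = 7.86783 half-year periods = 3.93391 yrs; D_mod = 3.93391/(1+0.05375) = 3.73325 yrs.
ΔP/P ≈ -D_mod · Δy = -3.73325 × (+0.012) = -0.044799 = -4.4799%.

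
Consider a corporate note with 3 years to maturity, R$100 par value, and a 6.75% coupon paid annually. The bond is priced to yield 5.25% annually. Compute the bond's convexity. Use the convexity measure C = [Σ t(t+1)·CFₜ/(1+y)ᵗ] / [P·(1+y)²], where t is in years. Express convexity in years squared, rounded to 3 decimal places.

9.959

With y = 0.0525:
  t   CF        PV=CF/(1+0.0525)^t    t·PV        t(t+1)·PV
  1         6.75         6.4133         6.4133          12.8266
  2         6.75         6.0934        12.1868          36.5604
  3       106.75        91.5591       274.6773       1,098.7093
  Σ                    104.0658       293.2774       1,148.0963
P = 104.0658.
Convexity = Σ t(t+1)·PV / [P·(1+y)²] = 1,148.0963 / (104.0658 × 1.107756) = 9.95924.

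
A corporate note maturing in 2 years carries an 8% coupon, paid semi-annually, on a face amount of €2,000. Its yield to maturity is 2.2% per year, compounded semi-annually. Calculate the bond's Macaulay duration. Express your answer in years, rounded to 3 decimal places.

1.894 years

Periodic yield y = 0.011. Discount each cash flow and weight by its period:
  t   CF        PV=CF/(1+0.011)^t    t·PV
  1        80.00        79.1296        79.1296
  2        80.00        78.2686       156.5372
  3        80.00        77.4170       232.2511
  4     2,080.00     1,990.9425     7,963.7699
  Σ                  2,225.7577     8,431.6878
Price P = Σ PV = 2,225.7577.
Macaulay duration = Σ(t·PV) / P = 8,431.6878 / 2,225.7577 = 3.78823 half-year periods.
In years: 3.78823 / 2 = 1.89412 years.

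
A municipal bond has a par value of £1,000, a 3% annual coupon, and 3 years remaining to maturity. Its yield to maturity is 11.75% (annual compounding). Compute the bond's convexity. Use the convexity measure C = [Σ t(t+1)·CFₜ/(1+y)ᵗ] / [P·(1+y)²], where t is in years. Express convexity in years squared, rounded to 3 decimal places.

9.190

With y = 0.1175:
  t   CF        PV=CF/(1+0.1175)^t    t·PV        t(t+1)·PV
  1        30.00        26.8456        26.8456          53.6913
  2        30.00        24.0229        48.0459         144.1377
  3     1,030.00       738.0650     2,214.1951       8,856.7804
  Σ                    788.9336     2,289.0866       9,054.6093
P = 788.9336.
Convexity = Σ t(t+1)·PV / [P·(1+y)²] = 9,054.6093 / (788.9336 × 1.248806) = 9.19040.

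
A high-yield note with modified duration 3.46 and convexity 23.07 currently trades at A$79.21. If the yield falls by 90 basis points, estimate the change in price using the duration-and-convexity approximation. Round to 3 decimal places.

+A$2.541

Duration effect: -D_mod·Δy = -3.46 × (-0.009) = +0.031140
Convexity effect: ½·C·(Δy)² = 0.5 × 23.07 × (-0.009)² = +0.000934335
ΔP/P ≈ +0.031140 + 0.000934335 = +0.032074335
ΔP ≈ 79.21 × (+0.032074335) = +2.54060807535.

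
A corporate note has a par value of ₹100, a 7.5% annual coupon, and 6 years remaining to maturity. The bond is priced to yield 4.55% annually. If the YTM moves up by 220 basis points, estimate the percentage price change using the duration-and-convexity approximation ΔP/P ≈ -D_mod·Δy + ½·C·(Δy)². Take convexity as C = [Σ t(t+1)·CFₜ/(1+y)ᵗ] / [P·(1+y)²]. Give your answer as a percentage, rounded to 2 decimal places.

-10.02%

With y = 0.0455:
  t   CF        PV=CF/(1+0.0455)^t    t·PV        t(t+1)·PV
  1         7.50         7.1736         7.1736          14.3472
  2         7.50         6.8614        13.7228          41.1684
  3         7.50         6.5628        19.6884          78.7536
  4         7.50         6.2772        25.1088         125.5438
  5         7.50         6.0040        30.0200         180.1202
  6       107.50        82.3122       493.8732       3,457.1127
  Σ                    115.1912       589.5868       3,897.0458
P = 115.1912; D_Mac = 5.11833 yrs; D_mod = 4.89558 yrs; C = 30.95053.
Duration effect: -4.89558 × (+0.022) = -0.107703
Convexity effect: 0.5 × 30.95053 × (0.022)² = +0.0074900
ΔP/P ≈ -0.107703 + 0.0074900 = -0.100213 = -10.0213%.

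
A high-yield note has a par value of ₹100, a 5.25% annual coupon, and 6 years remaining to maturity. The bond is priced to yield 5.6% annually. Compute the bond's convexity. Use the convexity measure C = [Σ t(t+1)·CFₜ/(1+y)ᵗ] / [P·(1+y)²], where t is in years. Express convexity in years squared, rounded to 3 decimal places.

31.796

With y = 0.056:
  t   CF        PV=CF/(1+0.056)^t    t·PV        t(t+1)·PV
  1         5.25         4.9716         4.9716           9.9432
  2         5.25         4.7079         9.4159          28.2477
  3         5.25         4.4583        13.3748          53.4994
  4         5.25         4.2219        16.8874          84.4372
  5         5.25         3.9980        19.9899         119.9392
  6       105.25        75.8994       455.3967       3,187.7767
  Σ                     98.2571       520.0363       3,483.8432
P = 98.2571.
Convexity = Σ t(t+1)·PV / [P·(1+y)²] = 3,483.8432 / (98.2571 × 1.115136) = 31.79559.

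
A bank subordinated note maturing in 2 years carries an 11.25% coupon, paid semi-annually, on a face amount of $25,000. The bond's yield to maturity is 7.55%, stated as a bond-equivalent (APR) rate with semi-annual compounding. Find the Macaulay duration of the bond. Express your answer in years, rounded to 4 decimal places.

1.8513 years

Periodic yield y = 0.03775. Discount each cash flow and weight by its period:
  t   CF        PV=CF/(1+0.03775)^t    t·PV
  1     1,406.25     1,355.0952     1,355.0952
  2     1,406.25     1,305.8012     2,611.6023
  3     1,406.25     1,258.3003     3,774.9010
  4    26,406.25    22,768.5704    91,074.2815
  Σ                 26,687.7670    98,815.8800
Price P = Σ PV = 26,687.7670.
Macaulay duration = Σ(t·PV) / P = 98,815.8800 / 26,687.7670 = 3.70267 half-year periods.
In years: 3.70267 / 2 = 1.85133 years.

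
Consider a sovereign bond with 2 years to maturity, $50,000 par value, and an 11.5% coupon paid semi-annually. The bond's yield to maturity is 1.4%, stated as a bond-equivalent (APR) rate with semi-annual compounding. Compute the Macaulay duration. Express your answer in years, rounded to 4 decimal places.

Periodic yield y = 0.007. Discount each cash flow and weight by its period:
  t   CF        PV=CF/(1+0.007)^t    t·PV
  1     2,875.00     2,855.0149     2,855.0149
  2     2,875.00     2,835.1687     5,670.3374
  3     2,875.00     2,815.4605     8,446.3815
  4    52,875.00    51,420.0504   205,680.2017
  Σ                 59,925.6945   222,651.9355
Price P = Σ PV = 59,925.6945.
Macaulay duration = Σ(t·PV) / P = 222,651.9355 / 59,925.6945 = 3.71547 half-year periods.
In years: 3.71547 / 2 = 1.85773 years.

1.8577 years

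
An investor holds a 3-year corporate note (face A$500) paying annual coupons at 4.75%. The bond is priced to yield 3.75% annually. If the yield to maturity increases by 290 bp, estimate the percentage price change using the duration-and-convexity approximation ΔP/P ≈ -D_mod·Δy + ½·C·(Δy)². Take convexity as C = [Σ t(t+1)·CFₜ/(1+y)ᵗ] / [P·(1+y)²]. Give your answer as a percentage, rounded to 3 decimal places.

-7.575%

With y = 0.0375:
  t   CF        PV=CF/(1+0.0375)^t    t·PV        t(t+1)·PV
  1        23.75        22.8916        22.8916          45.7831
  2        23.75        22.0642        44.1283         132.3850
  3       523.75       468.9858     1,406.9575       5,627.8299
  Σ                    513.9416     1,473.9774       5,805.9980
P = 513.9416; D_Mac = 2.86799 yrs; D_mod = 2.76432 yrs; C = 10.49511.
Duration effect: -2.76432 × (+0.029) = -0.080165
Convexity effect: 0.5 × 10.49511 × (0.029)² = +0.0044132
ΔP/P ≈ -0.080165 + 0.0044132 = -0.075752 = -7.5752%.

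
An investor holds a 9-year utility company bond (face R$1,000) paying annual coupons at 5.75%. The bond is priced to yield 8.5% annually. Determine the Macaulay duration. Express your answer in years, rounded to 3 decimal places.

7.080 years

Periodic yield y = 0.085. Discount each cash flow and weight by its year:
  t   CF        PV=CF/(1+0.085)^t    t·PV
  1        57.50        52.9954        52.9954
  2        57.50        48.8437        97.6874
  3        57.50        45.0172       135.0516
  4        57.50        41.4905       165.9621
  5        57.50        38.2401       191.2006
  6        57.50        35.2443       211.4661
  7        57.50        32.4833       227.3829
  8        57.50        29.9385       239.5079
  9     1,057.50       507.4728     4,567.2548
  Σ                    831.7258     5,888.5087
Price P = Σ PV = 831.7258.
Macaulay duration = Σ(t·PV) / P = 5,888.5087 / 831.7258 = 7.07987 years.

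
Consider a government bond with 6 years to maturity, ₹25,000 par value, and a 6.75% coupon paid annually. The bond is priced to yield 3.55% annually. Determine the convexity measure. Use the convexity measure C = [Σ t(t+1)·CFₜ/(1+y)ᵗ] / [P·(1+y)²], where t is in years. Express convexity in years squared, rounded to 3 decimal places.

32.261

With y = 0.0355:
  t   CF        PV=CF/(1+0.0355)^t    t·PV        t(t+1)·PV
  1     1,687.50     1,629.6475     1,629.6475       3,259.2950
  2     1,687.50     1,573.7784     3,147.5568       9,442.6703
  3     1,687.50     1,519.8246     4,559.4738      18,237.8953
  4     1,687.50     1,467.7205     5,870.8821      29,354.4106
  5     1,687.50     1,417.4027     7,087.0137      42,522.0819
  6    26,687.50    21,647.4763   129,884.8578     909,194.0049
  Σ                 29,255.8501   152,179.4317   1,012,010.3580
P = 29,255.8501.
Convexity = Σ t(t+1)·PV / [P·(1+y)²] = 1,012,010.3580 / (29,255.8501 × 1.072260) = 32.26057.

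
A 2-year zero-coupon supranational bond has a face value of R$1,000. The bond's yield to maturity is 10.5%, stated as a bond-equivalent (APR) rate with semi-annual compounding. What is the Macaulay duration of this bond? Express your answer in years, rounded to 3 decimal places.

A zero-coupon bond has a single cash flow at maturity, so its Macaulay duration equals its maturity: 2 years.
(Equivalently: 4 semi-annual periods ÷ 2 = 2 years.)

2.000 years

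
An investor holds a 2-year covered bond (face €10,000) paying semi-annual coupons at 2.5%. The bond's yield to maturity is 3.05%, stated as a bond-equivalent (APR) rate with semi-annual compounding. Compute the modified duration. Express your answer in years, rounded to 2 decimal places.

1.93 years

Periodic yield y = 0.01525. First find Macaulay duration:
  t   CF        PV=CF/(1+0.01525)^t    t·PV
  1       125.00       123.1224       123.1224
  2       125.00       121.2730       242.5459
  3       125.00       119.4513       358.3540
  4    10,125.00     9,530.2225    38,120.8899
  Σ                  9,894.0692    38,844.9123
P = 9,894.0692; Macaulay duration = 38,844.9123 / 9,894.0692 = 3.92608 half-year periods = 1.96304 years.
Modified duration = D_Mac / (1 + y) = 1.96304 / 1.01525 = 1.93355 years.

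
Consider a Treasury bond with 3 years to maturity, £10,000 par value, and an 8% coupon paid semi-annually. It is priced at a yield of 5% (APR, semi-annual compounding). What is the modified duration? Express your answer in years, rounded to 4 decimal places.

2.6715 years

Periodic yield y = 0.025. First find Macaulay duration:
  t   CF        PV=CF/(1+0.025)^t    t·PV
  1       400.00       390.2439       390.2439
  2       400.00       380.7258       761.4515
  3       400.00       371.4398     1,114.3193
  4       400.00       362.3803     1,449.5210
  5       400.00       353.5417     1,767.7086
  6    10,400.00     8,967.8874    53,807.3244
  Σ                 10,826.2188    59,290.5688
P = 10,826.2188; Macaulay duration = 59,290.5688 / 10,826.2188 = 5.47657 half-year periods = 2.73829 years.
Modified duration = D_Mac / (1 + y) = 2.73829 / 1.025 = 2.67150 years.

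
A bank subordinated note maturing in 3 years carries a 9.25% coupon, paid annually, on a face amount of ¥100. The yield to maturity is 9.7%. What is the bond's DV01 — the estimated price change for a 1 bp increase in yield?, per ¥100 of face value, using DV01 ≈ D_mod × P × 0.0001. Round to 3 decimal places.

¥0.025

Periodic yield y = 0.097.
  t   CF        PV=CF/(1+0.097)^t    t·PV
  1         9.25         8.4321         8.4321
  2         9.25         7.6865        15.3730
  3       109.25        82.7564       248.2692
  Σ                     98.8750       272.0743
P = 98.8750; D_Mac = 2.75170 yrs; D_mod = 2.50839 yrs.
DV01 ≈ 2.50839 × 98.8750 × 0.0001 = 0.024802.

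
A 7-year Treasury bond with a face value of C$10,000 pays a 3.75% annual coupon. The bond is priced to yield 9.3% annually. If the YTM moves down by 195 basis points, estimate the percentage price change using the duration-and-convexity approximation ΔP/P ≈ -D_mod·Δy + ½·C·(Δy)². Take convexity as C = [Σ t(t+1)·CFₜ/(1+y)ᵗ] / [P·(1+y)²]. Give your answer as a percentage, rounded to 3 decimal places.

With y = 0.093:
  t   CF        PV=CF/(1+0.093)^t    t·PV        t(t+1)·PV
  1       375.00       343.0924       343.0924         686.1848
  2       375.00       313.8997       627.7995       1,883.3984
  3       375.00       287.1910       861.5729       3,446.2917
  4       375.00       262.7548     1,051.0191       5,255.0955
  5       375.00       240.3978     1,201.9889       7,211.9335
  6       375.00       219.9431     1,319.6585       9,237.6092
  7    10,375.00     5,567.3301    38,971.3106     311,770.4851
  Σ                  7,234.6088    44,376.4419     339,490.9982
P = 7,234.6088; D_Mac = 6.13391 yrs; D_mod = 5.61199 yrs; C = 39.28013.
Duration effect: -5.61199 × (-0.0195) = +0.109434
Convexity effect: 0.5 × 39.28013 × (-0.0195)² = +0.0074681
ΔP/P ≈ +0.109434 + 0.0074681 = +0.116902 = +11.6902%.

+11.690%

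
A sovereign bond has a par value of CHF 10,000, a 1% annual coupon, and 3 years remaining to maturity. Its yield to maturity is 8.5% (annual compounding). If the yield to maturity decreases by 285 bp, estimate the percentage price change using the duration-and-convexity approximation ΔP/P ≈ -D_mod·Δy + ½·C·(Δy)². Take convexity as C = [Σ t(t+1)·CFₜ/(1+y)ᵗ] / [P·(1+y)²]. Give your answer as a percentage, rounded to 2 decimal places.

With y = 0.085:
  t   CF        PV=CF/(1+0.085)^t    t·PV        t(t+1)·PV
  1       100.00        92.1659        92.1659         184.3318
  2       100.00        84.9455       169.8911         509.6732
  3    10,100.00     7,907.3718    23,722.1154      94,888.4615
  Σ                  8,084.4832    23,984.1723      95,582.4665
P = 8,084.4832; D_Mac = 2.96669 yrs; D_mod = 2.73428 yrs; C = 10.04307.
Duration effect: -2.73428 × (-0.0285) = +0.077927
Convexity effect: 0.5 × 10.04307 × (-0.0285)² = +0.0040787
ΔP/P ≈ +0.077927 + 0.0040787 = +0.082006 = +8.2006%.

+8.20%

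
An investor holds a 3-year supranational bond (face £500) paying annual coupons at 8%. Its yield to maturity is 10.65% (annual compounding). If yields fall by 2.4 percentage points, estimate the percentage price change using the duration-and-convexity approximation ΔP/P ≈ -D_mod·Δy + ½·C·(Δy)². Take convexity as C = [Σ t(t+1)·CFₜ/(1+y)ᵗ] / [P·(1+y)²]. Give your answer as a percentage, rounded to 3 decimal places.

With y = 0.1065:
  t   CF        PV=CF/(1+0.1065)^t    t·PV        t(t+1)·PV
  1        40.00        36.1500        36.1500          72.3000
  2        40.00        32.6706        65.3412         196.0236
  3       540.00       398.6020     1,195.8061       4,783.2243
  Σ                    467.4227     1,297.2973       5,051.5480
P = 467.4227; D_Mac = 2.77543 yrs; D_mod = 2.50829 yrs; C = 8.82697.
Duration effect: -2.50829 × (-0.024) = +0.060199
Convexity effect: 0.5 × 8.82697 × (-0.024)² = +0.0025422
ΔP/P ≈ +0.060199 + 0.0025422 = +0.062741 = +6.2741%.

+6.274%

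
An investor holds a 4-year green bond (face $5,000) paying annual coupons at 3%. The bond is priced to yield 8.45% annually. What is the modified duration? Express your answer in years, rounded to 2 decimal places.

3.51 years

Periodic yield y = 0.0845. First find Macaulay duration:
  t   CF        PV=CF/(1+0.0845)^t    t·PV
  1       150.00       138.3126       138.3126
  2       150.00       127.5358       255.0716
  3       150.00       117.5987       352.7962
  4     5,150.00     3,722.9654    14,891.8617
  Σ                  4,106.4125    15,638.0421
P = 4,106.4125; Macaulay duration = 15,638.0421 / 4,106.4125 = 3.80820 years.
Modified duration = D_Mac / (1 + y) = 3.80820 / 1.0845 = 3.51148 years.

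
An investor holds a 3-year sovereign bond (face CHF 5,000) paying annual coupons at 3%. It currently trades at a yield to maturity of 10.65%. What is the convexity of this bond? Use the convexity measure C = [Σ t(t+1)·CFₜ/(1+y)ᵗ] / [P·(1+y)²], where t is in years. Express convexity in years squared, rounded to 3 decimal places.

With y = 0.1065:
  t   CF        PV=CF/(1+0.1065)^t    t·PV        t(t+1)·PV
  1       150.00       135.5626       135.5626         271.1252
  2       150.00       122.5148       245.0295         735.0886
  3     5,150.00     3,801.4823    11,404.4469      45,617.7878
  Σ                  4,059.5597    11,785.0391      46,624.0015
P = 4,059.5597.
Convexity = Σ t(t+1)·PV / [P·(1+y)²] = 46,624.0015 / (4,059.5597 × 1.224342) = 9.38054.

9.381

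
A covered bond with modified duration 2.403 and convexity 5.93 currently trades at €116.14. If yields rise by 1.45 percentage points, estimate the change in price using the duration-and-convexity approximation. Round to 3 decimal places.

Duration effect: -D_mod·Δy = -2.403 × (+0.0145) = -0.0348435
Convexity effect: ½·C·(Δy)² = 0.5 × 5.93 × (0.0145)² = +0.00062339125
ΔP/P ≈ -0.0348435 + 0.00062339125 = -0.03422010875
ΔP ≈ 116.14 × (-0.03422010875) = -3.974323430225.

-€3.974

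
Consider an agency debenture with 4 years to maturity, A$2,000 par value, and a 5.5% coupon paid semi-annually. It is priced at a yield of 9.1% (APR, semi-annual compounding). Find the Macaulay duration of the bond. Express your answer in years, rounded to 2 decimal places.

3.62 years

Periodic yield y = 0.0455. Discount each cash flow and weight by its period:
  t   CF        PV=CF/(1+0.0455)^t    t·PV
  1        55.00        52.6064        52.6064
  2        55.00        50.3170       100.6340
  3        55.00        48.1272       144.3816
  4        55.00        46.0327       184.1308
  5        55.00        44.0294       220.1469
  6        55.00        42.1132       252.6793
  7        55.00        40.2805       281.9632
  8     2,055.00     1,439.5261    11,516.2084
  Σ                  1,763.0324    12,752.7507
Price P = Σ PV = 1,763.0324.
Macaulay duration = Σ(t·PV) / P = 12,752.7507 / 1,763.0324 = 7.23342 half-year periods.
In years: 7.23342 / 2 = 3.61671 years.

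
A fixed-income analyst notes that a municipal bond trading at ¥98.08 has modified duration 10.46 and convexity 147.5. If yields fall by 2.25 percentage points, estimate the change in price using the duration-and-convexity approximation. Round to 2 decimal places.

Duration effect: -D_mod·Δy = -10.46 × (-0.0225) = +0.235350
Convexity effect: ½·C·(Δy)² = 0.5 × 147.5 × (-0.0225)² = +0.0373359375
ΔP/P ≈ +0.235350 + 0.0373359375 = +0.2726859375
ΔP ≈ 98.08 × (+0.2726859375) = +26.74503675.

+¥26.75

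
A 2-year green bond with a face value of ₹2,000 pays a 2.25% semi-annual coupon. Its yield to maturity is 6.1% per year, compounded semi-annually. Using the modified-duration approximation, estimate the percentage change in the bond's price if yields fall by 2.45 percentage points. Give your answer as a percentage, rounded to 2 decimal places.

Periodic yield y = 0.0305. Modified duration first:
  t   CF        PV=CF/(1+0.0305)^t    t·PV
  1        22.50        21.8341        21.8341
  2        22.50        21.1878        42.3757
  3        22.50        20.5607        61.6822
  4     2,022.50     1,793.4800     7,173.9201
  Σ                  1,857.0627     7,299.8120
P = 1,857.0627; D_Mac = 3.93084 half-year periods = 1.96542 yrs; D_mod = 1.96542/(1+0.0305) = 1.90725 yrs.
ΔP/P ≈ -D_mod · Δy = -1.90725 × (-0.0245) = +0.046728 = +4.6728%.

+4.67%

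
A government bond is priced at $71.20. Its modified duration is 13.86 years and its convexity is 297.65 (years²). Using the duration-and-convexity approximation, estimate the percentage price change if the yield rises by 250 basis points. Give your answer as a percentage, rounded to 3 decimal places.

Duration effect: -D_mod·Δy = -13.86 × (+0.025) = -0.346500
Convexity effect: ½·C·(Δy)² = 0.5 × 297.65 × (0.025)² = +0.093015625
ΔP/P ≈ -0.346500 + 0.093015625 = -0.253484375
= -25.3484375%.

-25.348%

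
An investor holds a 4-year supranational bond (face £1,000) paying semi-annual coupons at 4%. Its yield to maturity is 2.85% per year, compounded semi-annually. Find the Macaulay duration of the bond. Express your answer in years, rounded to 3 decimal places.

Periodic yield y = 0.01425. Discount each cash flow and weight by its period:
  t   CF        PV=CF/(1+0.01425)^t    t·PV
  1        20.00        19.7190        19.7190
  2        20.00        19.4420        38.8839
  3        20.00        19.1688        57.5064
  4        20.00        18.8995        75.5979
  5        20.00        18.6339        93.1697
  6        20.00        18.3721       110.2329
  7        20.00        18.1140       126.7982
  8     1,020.00       910.8357     7,286.6855
  Σ                  1,043.1851     7,808.5936
Price P = Σ PV = 1,043.1851.
Macaulay duration = Σ(t·PV) / P = 7,808.5936 / 1,043.1851 = 7.48534 half-year periods.
In years: 7.48534 / 2 = 3.74267 years.

3.743 years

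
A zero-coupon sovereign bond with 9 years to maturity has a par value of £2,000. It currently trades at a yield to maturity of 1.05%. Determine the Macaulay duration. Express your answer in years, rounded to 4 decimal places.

9.0000 years

A zero-coupon bond has a single cash flow at maturity, so its Macaulay duration equals its maturity: 9 years.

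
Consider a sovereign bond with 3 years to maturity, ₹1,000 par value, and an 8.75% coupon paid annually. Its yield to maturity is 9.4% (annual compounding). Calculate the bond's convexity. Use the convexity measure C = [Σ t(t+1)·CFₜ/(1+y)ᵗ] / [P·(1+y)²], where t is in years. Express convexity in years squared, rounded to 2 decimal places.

8.97

With y = 0.094:
  t   CF        PV=CF/(1+0.094)^t    t·PV        t(t+1)·PV
  1        87.50        79.9817        79.9817         159.9634
  2        87.50        73.1094       146.2189         438.6566
  3     1,087.50       830.5720     2,491.7161       9,966.8643
  Σ                    983.6632     2,717.9167      10,565.4843
P = 983.6632.
Convexity = Σ t(t+1)·PV / [P·(1+y)²] = 10,565.4843 / (983.6632 × 1.196836) = 8.97446.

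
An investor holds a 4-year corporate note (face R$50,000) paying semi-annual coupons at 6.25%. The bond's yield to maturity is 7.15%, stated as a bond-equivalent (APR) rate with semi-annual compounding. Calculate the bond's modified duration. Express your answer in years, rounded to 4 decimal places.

Periodic yield y = 0.03575. First find Macaulay duration:
  t   CF        PV=CF/(1+0.03575)^t    t·PV
  1     1,562.50     1,508.5687     1,508.5687
  2     1,562.50     1,456.4988     2,912.9977
  3     1,562.50     1,406.2262     4,218.6787
  4     1,562.50     1,357.6889     5,430.7555
  5     1,562.50     1,310.8268     6,554.1341
  6     1,562.50     1,265.5822     7,593.4935
  7     1,562.50     1,221.8993     8,553.2954
  8    51,562.50    38,930.8988   311,447.1902
  Σ                 48,458.1898   348,219.1137
P = 48,458.1898; Macaulay duration = 348,219.1137 / 48,458.1898 = 7.18597 half-year periods = 3.59299 years.
Modified duration = D_Mac / (1 + y) = 3.59299 / 1.03575 = 3.46897 years.

3.4690 years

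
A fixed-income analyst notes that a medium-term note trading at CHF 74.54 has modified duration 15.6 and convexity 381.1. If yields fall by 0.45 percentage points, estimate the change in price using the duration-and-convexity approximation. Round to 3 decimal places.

Duration effect: -D_mod·Δy = -15.6 × (-0.0045) = +0.070200
Convexity effect: ½·C·(Δy)² = 0.5 × 381.1 × (-0.0045)² = +0.0038586375
ΔP/P ≈ +0.070200 + 0.0038586375 = +0.0740586375
ΔP ≈ 74.54 × (+0.0740586375) = +5.52033083925.

+CHF 5.520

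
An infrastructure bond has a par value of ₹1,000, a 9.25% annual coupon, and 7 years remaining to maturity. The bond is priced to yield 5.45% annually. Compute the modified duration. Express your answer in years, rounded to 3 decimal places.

5.320 years

Periodic yield y = 0.0545. First find Macaulay duration:
  t   CF        PV=CF/(1+0.0545)^t    t·PV
  1        92.50        87.7193        87.7193
  2        92.50        83.1857       166.3714
  3        92.50        78.8864       236.6591
  4        92.50        74.8093       299.2371
  5        92.50        70.9429       354.7144
  6        92.50        67.2763       403.6579
  7     1,092.50       753.5210     5,274.6470
  Σ                  1,216.3408     6,823.0061
P = 1,216.3408; Macaulay duration = 6,823.0061 / 1,216.3408 = 5.60945 years.
Modified duration = D_Mac / (1 + y) = 5.60945 / 1.0545 = 5.31954 years.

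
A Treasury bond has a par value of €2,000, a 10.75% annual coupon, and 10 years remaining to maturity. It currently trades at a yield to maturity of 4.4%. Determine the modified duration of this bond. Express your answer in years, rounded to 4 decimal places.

Periodic yield y = 0.044. First find Macaulay duration:
  t   CF        PV=CF/(1+0.044)^t    t·PV
  1       215.00       205.9387       205.9387
  2       215.00       197.2593       394.5186
  3       215.00       188.9457       566.8370
  4       215.00       180.9825       723.9298
  5       215.00       173.3548       866.7742
  6       215.00       166.0487       996.2922
  7       215.00       159.0505     1,113.3533
  8       215.00       152.3472     1,218.7776
  9       215.00       145.9264     1,313.3379
  10    2,215.00     1,440.0207    14,400.2073
  Σ                  3,009.8745    21,799.9666
P = 3,009.8745; Macaulay duration = 21,799.9666 / 3,009.8745 = 7.24282 years.
Modified duration = D_Mac / (1 + y) = 7.24282 / 1.044 = 6.93756 years.

6.9376 years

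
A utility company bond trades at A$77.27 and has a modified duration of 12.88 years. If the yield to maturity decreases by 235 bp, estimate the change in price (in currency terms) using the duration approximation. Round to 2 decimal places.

Duration approximation: ΔP/P ≈ -D_mod · Δy = -12.88 × (-0.0235) = +0.302680.
ΔP ≈ 77.27 × (+0.302680) = +23.3880836.

+A$23.39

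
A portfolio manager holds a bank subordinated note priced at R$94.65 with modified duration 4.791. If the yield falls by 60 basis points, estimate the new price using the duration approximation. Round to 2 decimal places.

Duration approximation: ΔP/P ≈ -D_mod · Δy = -4.791 × (-0.006) = +0.028746.
New price ≈ 94.65 × (1 + 0.028746) = 97.3708089.

R$97.37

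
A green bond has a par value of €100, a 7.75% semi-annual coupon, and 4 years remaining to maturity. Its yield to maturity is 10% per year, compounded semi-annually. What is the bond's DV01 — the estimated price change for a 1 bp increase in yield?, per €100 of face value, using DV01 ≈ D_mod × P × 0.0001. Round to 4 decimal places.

Periodic yield y = 0.05.
  t   CF        PV=CF/(1+0.05)^t    t·PV
  1        3.875         3.6905         3.6905
  2        3.875         3.5147         7.0295
  3        3.875         3.3474        10.0421
  4        3.875         3.1880        12.7519
  5        3.875         3.0362        15.1808
  6        3.875         2.8916        17.3495
  7        3.875         2.7539        19.2772
  8      103.875        70.3067       562.4535
  Σ                     92.7289       647.7750
P = 92.7289; D_Mac = 6.98569 half-year periods = 3.49284 yrs; D_mod = 3.32652 yrs.
DV01 ≈ 3.32652 × 92.7289 × 0.0001 = 0.030846.

€0.0308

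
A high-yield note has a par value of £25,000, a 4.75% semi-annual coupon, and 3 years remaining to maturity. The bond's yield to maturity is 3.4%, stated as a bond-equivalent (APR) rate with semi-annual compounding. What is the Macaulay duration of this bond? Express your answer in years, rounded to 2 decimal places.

Periodic yield y = 0.017. Discount each cash flow and weight by its period:
  t   CF        PV=CF/(1+0.017)^t    t·PV
  1       593.75       583.8250       583.8250
  2       593.75       574.0659     1,148.1317
  3       593.75       564.4699     1,693.4096
  4       593.75       555.0343     2,220.1371
  5       593.75       545.7564     2,728.7821
  6    25,593.75    23,131.7349   138,790.4092
  Σ                 25,954.8863   147,164.6948
Price P = Σ PV = 25,954.8863.
Macaulay duration = Σ(t·PV) / P = 147,164.6948 / 25,954.8863 = 5.67002 half-year periods.
In years: 5.67002 / 2 = 2.83501 years.

2.84 years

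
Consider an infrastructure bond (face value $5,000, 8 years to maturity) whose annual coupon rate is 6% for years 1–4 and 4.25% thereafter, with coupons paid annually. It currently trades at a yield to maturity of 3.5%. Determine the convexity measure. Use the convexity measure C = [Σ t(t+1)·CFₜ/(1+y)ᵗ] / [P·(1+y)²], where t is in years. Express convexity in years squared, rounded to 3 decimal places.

53.162

With y = 0.035:
  t   CF        PV=CF/(1+0.035)^t    t·PV        t(t+1)·PV
  1       300.00       289.8551       289.8551         579.7101
  2       300.00       280.0532       560.1064       1,680.3193
  3       300.00       270.5828       811.7484       3,246.9937
  4       300.00       261.4327     1,045.7307       5,228.6534
  5       212.50       178.9193       894.5965       5,367.5789
  6       212.50       172.8689     1,037.2133       7,260.4933
  7       212.50       167.0231     1,169.1616       9,353.2924
  8     5,212.50     3,958.4327    31,667.4619     285,007.1570
  Σ                  5,579.1678    37,475.8739     317,724.1982
P = 5,579.1678.
Convexity = Σ t(t+1)·PV / [P·(1+y)²] = 317,724.1982 / (5,579.1678 × 1.071225) = 53.16186.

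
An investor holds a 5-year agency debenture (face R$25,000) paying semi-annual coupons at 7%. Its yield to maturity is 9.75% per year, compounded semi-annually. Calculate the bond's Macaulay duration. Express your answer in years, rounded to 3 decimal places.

Periodic yield y = 0.04875. Discount each cash flow and weight by its period:
  t   CF        PV=CF/(1+0.04875)^t    t·PV
  1       875.00       834.3266       834.3266
  2       875.00       795.5438     1,591.0876
  3       875.00       758.5638     2,275.6915
  4       875.00       723.3028     2,893.2113
  5       875.00       689.6809     3,448.4044
  6       875.00       657.6218     3,945.7309
  7       875.00       627.0530     4,389.3709
  8       875.00       597.9051     4,783.2408
  9       875.00       570.1121     5,131.0093
  10   25,875.00    16,075.3568   160,753.5676
  Σ                 22,329.4667   190,045.6408
Price P = Σ PV = 22,329.4667.
Macaulay duration = Σ(t·PV) / P = 190,045.6408 / 22,329.4667 = 8.51098 half-year periods.
In years: 8.51098 / 2 = 4.25549 years.

4.255 years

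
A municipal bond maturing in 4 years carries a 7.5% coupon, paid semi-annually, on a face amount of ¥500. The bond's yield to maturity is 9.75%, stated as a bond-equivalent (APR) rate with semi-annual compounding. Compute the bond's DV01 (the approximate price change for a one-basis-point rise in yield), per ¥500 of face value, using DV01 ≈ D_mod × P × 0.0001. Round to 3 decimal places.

¥0.155

Periodic yield y = 0.04875.
  t   CF        PV=CF/(1+0.04875)^t    t·PV
  1        18.75        17.8784        17.8784
  2        18.75        17.0474        34.0947
  3        18.75        16.2549        48.7648
  4        18.75        15.4993        61.9974
  5        18.75        14.7789        73.8944
  6        18.75        14.0919        84.5514
  7        18.75        13.4368        94.0579
  8       518.75       354.4723     2,835.7785
  Σ                    463.4600     3,251.0176
P = 463.4600; D_Mac = 7.01467 half-year periods = 3.50733 yrs; D_mod = 3.34430 yrs.
DV01 ≈ 3.34430 × 463.4600 × 0.0001 = 0.154995.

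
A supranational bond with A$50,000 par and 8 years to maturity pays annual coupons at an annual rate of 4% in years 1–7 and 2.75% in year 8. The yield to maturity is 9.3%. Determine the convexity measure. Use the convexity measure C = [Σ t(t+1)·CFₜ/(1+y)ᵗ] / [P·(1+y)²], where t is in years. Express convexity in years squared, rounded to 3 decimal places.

With y = 0.093:
  t   CF        PV=CF/(1+0.093)^t    t·PV        t(t+1)·PV
  1     2,000.00     1,829.8262     1,829.8262       3,659.6523
  2     2,000.00     1,674.1319     3,348.2638      10,044.7914
  3     2,000.00     1,531.6852     4,595.0555      18,380.2221
  4     2,000.00     1,401.3588     5,605.4352      28,027.1762
  5     2,000.00     1,282.1215     6,410.6075      38,463.6453
  6     2,000.00     1,173.0297     7,038.1785      49,267.2492
  7     2,000.00     1,073.2203     7,512.5418      60,100.3345
  8    51,375.00    25,222.6399   201,781.1191   1,816,030.0716
  Σ                 35,188.0134   238,121.0276   2,023,973.1426
P = 35,188.0134.
Convexity = Σ t(t+1)·PV / [P·(1+y)²] = 2,023,973.1426 / (35,188.0134 × 1.194649) = 48.14705.

48.147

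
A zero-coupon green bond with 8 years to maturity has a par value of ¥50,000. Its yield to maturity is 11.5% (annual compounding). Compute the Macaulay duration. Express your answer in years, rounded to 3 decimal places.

8.000 years

A zero-coupon bond has a single cash flow at maturity, so its Macaulay duration equals its maturity: 8 years.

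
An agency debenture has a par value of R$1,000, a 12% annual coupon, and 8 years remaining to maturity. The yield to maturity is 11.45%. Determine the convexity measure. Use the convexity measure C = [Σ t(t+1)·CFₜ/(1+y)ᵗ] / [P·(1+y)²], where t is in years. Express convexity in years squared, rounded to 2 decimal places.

With y = 0.1145:
  t   CF        PV=CF/(1+0.1145)^t    t·PV        t(t+1)·PV
  1       120.00       107.6716       107.6716         215.3432
  2       120.00        96.6098       193.2196         579.6587
  3       120.00        86.6844       260.0532       1,040.2130
  4       120.00        77.7787       311.1150       1,555.5750
  5       120.00        69.7880       348.9401       2,093.6406
  6       120.00        62.6182       375.7094       2,629.9658
  7       120.00        56.1850       393.2953       3,146.3625
  8     1,120.00       470.5193     3,764.1544      33,877.3894
  Σ                  1,027.8551     5,754.1586      45,138.1483
P = 1,027.8551.
Convexity = Σ t(t+1)·PV / [P·(1+y)²] = 45,138.1483 / (1,027.8551 × 1.242110) = 35.35507.

35.36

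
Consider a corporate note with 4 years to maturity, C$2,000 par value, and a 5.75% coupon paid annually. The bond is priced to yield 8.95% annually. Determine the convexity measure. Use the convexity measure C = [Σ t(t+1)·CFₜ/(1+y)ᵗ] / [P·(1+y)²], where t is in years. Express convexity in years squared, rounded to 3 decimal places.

With y = 0.0895:
  t   CF        PV=CF/(1+0.0895)^t    t·PV        t(t+1)·PV
  1       115.00       105.5530       105.5530         211.1060
  2       115.00        96.8821       193.7641         581.2924
  3       115.00        88.9234       266.7702       1,067.0810
  4     2,115.00     1,501.0717     6,004.2867      30,021.4337
  Σ                  1,792.4302     6,570.3741      31,880.9131
P = 1,792.4302.
Convexity = Σ t(t+1)·PV / [P·(1+y)²] = 31,880.9131 / (1,792.4302 × 1.187010) = 14.98422.

14.984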